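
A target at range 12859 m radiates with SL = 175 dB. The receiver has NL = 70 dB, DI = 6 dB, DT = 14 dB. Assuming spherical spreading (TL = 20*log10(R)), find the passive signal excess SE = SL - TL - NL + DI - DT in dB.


14.82 dB


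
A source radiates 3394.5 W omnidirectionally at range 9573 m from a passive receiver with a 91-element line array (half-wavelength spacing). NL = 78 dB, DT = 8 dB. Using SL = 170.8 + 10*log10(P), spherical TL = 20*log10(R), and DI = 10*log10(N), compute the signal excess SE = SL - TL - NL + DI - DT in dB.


60.08 dB


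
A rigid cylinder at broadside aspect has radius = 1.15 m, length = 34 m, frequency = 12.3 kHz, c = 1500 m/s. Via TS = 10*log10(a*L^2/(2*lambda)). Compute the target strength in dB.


lambda = 1500/12300 = 0.12195 m
TS = 10*log10(1.15*34^2/(2*0.12195)) = 37.36

37.36 dB


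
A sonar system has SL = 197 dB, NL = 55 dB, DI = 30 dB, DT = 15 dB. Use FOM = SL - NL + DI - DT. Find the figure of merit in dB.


FOM = SL - NL + DI - DT = 197 - 55 + 30 - 15 = 157

157 dB


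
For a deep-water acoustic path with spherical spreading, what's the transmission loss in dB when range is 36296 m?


91.2 dB


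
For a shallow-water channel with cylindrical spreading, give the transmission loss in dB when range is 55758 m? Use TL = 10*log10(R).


TL = 10*log10(55758) = 47.46

47.46 dB


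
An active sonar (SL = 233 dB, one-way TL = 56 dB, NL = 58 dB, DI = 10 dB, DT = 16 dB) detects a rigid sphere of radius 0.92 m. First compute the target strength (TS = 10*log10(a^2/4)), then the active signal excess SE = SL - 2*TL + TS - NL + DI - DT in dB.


Step 1: TS = 10*log10(0.92^2/4) = -6.74 dB
Step 2: SE = SL - 2*TL + TS - NL + DI - DT = 233 - 2*56 + (-6.74) - 58 + 10 - 16 = 50.26

50.26 dB


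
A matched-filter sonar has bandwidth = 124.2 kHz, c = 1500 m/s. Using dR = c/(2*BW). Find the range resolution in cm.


0.6 cm


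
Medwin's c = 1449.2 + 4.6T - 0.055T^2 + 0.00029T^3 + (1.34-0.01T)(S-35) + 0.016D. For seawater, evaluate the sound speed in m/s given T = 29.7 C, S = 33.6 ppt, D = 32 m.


1543.95 m/s


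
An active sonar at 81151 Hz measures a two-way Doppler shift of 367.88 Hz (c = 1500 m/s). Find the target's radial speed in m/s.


From fd = 2*f*v/c, v = c*fd/(2*f) = 1500 * 367.88 / (2*81151) = 3.4

3.4 m/s


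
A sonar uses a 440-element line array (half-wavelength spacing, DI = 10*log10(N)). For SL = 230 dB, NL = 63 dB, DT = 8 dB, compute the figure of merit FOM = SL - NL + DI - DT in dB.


Step 1: DI = 10*log10(440) = 26.43 dB
Step 2: FOM = SL - NL + DI - DT = 230 - 63 + 26.43 - 8 = 185.43

185.43 dB


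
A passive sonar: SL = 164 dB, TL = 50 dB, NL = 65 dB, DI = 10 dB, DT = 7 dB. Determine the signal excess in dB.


52 dB


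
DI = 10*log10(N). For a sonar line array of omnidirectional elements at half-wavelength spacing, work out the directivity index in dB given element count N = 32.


DI = 10*log10(32) = 15.05

15.05 dB


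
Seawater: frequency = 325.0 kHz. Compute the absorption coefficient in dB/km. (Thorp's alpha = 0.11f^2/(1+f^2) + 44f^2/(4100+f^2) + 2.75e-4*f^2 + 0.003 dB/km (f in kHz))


71.516 dB/km


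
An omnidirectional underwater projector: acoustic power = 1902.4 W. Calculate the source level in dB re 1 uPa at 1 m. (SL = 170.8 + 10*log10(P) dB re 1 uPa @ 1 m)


SL = 170.8 + 10*log10(1902.4) = 170.8 + 32.79 = 203.59

203.59 dB


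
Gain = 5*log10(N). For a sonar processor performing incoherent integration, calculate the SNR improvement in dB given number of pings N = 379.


Gain = 5*log10(379) = 12.89

12.89 dB


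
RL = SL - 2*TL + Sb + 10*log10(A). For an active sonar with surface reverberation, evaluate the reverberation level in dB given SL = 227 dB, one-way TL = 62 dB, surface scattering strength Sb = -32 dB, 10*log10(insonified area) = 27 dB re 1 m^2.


RL = SL - 2*TL + Sb + 10*log10(A) = 227 - 2*62 + (-32) + 27 = 98

98 dB


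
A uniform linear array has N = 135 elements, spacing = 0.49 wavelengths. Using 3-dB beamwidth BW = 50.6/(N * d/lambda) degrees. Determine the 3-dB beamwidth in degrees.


0.76 deg


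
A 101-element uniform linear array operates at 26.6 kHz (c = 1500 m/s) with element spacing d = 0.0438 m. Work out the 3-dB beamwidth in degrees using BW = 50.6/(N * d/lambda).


Step 1: lambda = 1500/26600 = 0.05639 m
Step 2: d/lambda = 0.0438/0.05639 = 0.7767
Step 3: BW = 50.6/(N * d/lambda) = 50.6/(101 * 0.7767) = 0.65

0.65 deg


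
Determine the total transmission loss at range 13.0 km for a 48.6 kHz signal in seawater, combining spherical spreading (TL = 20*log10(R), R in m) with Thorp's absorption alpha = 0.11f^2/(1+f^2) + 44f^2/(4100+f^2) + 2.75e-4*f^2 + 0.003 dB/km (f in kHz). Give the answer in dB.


301.27 dB


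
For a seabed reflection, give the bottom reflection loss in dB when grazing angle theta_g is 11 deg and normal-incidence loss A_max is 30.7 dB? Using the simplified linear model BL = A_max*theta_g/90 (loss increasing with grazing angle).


3.75 dB


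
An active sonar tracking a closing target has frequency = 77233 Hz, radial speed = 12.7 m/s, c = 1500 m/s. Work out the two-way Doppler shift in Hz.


fd = 2*f*v/c = 2 * 77233 * 12.7 / 1500 = 1307.81

1307.81 Hz


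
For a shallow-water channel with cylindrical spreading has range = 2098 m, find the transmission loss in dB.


33.22 dB


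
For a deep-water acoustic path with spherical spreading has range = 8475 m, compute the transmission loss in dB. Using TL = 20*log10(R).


TL = 20*log10(8475) = 78.56

78.56 dB


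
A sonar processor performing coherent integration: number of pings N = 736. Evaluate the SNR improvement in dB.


Gain = 10*log10(736) = 28.67

28.67 dB


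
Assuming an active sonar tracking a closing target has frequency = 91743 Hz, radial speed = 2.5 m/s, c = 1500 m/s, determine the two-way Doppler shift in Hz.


305.81 Hz


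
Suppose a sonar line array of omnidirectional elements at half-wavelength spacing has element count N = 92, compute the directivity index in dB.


DI = 10*log10(92) = 19.64

19.64 dB


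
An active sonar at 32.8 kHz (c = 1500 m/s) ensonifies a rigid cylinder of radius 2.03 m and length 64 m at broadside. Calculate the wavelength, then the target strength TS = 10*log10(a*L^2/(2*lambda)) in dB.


Step 1: lambda = c/f = 1500/32800 = 0.04573 m
Step 2: TS = 10*log10(a*L^2/(2*lambda)) = 10*log10(2.03*64^2/(2*0.04573)) = 49.59

49.59 dB


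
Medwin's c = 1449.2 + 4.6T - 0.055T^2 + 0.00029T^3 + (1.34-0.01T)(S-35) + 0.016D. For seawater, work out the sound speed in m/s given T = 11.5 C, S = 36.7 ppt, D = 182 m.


c = 1449.2 + 4.6*11.5 - 0.055*11.5^2 + 0.00029*11.5^3 + (1.34 - 0.01*11.5)*(36.7 - 35) + 0.016*182 = 1500.26

1500.26 m/s


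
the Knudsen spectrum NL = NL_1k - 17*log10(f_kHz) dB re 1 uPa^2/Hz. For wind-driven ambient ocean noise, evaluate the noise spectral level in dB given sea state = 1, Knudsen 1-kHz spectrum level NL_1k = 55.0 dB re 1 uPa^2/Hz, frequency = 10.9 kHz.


37.36 dB


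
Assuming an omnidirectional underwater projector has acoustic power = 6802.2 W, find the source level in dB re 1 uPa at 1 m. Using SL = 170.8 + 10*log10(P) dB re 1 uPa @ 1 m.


SL = 170.8 + 10*log10(6802.2) = 170.8 + 38.33 = 209.13

209.13 dB


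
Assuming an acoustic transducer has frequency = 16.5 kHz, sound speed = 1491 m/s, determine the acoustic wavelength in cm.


9.04 cm


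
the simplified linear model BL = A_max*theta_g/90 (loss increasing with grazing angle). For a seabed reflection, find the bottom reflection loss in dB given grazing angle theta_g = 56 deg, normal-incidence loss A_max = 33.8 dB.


BL = A_max * theta_g / 90 = 33.8 * 56 / 90 = 21.03

21.03 dB


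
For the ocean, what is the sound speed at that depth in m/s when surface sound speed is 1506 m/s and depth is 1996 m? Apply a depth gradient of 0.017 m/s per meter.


c = 1506 + 0.017 * 1996 = 1539.932

1539.932 m/s


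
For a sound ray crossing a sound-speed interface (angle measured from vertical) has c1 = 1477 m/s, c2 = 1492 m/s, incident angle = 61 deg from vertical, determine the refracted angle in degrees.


62.07 deg


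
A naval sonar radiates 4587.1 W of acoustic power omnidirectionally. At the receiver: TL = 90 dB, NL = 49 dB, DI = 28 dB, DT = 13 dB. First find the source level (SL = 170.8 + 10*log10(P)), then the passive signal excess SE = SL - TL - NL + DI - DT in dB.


Step 1: SL = 170.8 + 10*log10(4587.1) = 207.42 dB
Step 2: SE = SL - TL - NL + DI - DT = 207.42 - 90 - 49 + 28 - 13 = 83.42

83.42 dB


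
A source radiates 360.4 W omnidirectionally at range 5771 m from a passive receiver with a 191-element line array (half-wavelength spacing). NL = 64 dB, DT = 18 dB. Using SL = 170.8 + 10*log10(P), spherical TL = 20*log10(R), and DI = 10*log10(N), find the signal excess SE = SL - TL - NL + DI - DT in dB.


61.95 dB


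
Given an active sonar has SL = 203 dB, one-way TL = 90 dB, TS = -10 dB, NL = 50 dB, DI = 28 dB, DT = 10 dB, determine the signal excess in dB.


-19 dB


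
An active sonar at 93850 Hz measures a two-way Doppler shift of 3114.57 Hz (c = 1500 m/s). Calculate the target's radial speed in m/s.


24.89 m/s


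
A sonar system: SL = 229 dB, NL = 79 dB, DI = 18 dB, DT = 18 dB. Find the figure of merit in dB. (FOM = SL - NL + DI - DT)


FOM = SL - NL + DI - DT = 229 - 79 + 18 - 18 = 150

150 dB


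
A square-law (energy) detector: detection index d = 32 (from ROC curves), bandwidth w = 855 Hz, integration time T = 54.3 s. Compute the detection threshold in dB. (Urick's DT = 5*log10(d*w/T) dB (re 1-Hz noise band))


13.51 dB


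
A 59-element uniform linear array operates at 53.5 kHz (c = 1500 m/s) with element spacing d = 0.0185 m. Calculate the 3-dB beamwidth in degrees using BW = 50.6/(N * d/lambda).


Step 1: lambda = 1500/53500 = 0.02804 m
Step 2: d/lambda = 0.0185/0.02804 = 0.6598
Step 3: BW = 50.6/(N * d/lambda) = 50.6/(59 * 0.6598) = 1.3

1.3 deg


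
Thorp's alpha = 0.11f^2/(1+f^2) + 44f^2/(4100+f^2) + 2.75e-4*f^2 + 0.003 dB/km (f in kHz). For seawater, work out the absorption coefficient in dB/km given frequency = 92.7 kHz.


f^2 = 8593.29
alpha = 0.11*8593.29/(1+8593.29) + 44*8593.29/(4100+8593.29) + 2.75e-4*8593.29 + 0.003 = 32.264

32.264 dB/km


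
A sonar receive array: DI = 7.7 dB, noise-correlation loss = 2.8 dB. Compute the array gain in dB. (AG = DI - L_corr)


4.9 dB


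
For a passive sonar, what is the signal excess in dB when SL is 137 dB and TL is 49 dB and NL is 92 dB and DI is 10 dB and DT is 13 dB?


SE = SL - TL - NL + DI - DT = 137 - 49 - 92 + 10 - 13 = -7

-7 dB


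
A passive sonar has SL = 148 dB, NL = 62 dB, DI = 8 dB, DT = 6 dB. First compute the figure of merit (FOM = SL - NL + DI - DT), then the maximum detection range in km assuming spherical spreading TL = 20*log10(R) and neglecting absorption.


Step 1: FOM = SL - NL + DI - DT = 148 - 62 + 8 - 6 = 88 dB
Step 2: at max range FOM = TL = 20*log10(R), so R = 10^(88/20) = 25118.86 m = 25.12 km

25.12 km


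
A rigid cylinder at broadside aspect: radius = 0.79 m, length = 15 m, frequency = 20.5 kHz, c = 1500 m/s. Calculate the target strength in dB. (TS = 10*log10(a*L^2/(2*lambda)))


lambda = 1500/20500 = 0.07317 m
TS = 10*log10(0.79*15^2/(2*0.07317)) = 30.84

30.84 dB


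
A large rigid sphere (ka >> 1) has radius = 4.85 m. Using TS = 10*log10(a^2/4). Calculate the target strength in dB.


TS = 10*log10(4.85^2 / 4) = 10*log10(5.880625) = 7.69

7.69 dB


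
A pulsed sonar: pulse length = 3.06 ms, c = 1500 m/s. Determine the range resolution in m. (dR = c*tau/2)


dR = c*tau/2 = 1500 * 3.06e-3 / 2 = 2.295

2.295 m


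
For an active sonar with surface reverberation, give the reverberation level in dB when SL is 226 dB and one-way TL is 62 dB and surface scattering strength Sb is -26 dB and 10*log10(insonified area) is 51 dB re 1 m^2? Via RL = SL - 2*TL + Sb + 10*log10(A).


RL = SL - 2*TL + Sb + 10*log10(A) = 226 - 2*62 + (-26) + 51 = 127

127 dB


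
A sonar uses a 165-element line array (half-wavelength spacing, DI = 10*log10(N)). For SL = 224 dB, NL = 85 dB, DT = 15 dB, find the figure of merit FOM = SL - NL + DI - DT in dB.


146.17 dB


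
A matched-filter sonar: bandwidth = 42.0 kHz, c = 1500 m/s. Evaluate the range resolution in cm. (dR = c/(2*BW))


dR = c/(2*BW) = 1500 / (2 * 42.0e3) = 0.0179 m = 1.79 cm

1.79 cm


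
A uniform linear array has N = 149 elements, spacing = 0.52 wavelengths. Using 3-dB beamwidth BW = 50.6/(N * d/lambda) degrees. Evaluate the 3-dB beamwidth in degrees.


0.65 deg


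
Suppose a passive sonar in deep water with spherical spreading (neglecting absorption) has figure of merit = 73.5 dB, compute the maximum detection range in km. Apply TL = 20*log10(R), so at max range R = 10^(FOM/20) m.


4.73 km


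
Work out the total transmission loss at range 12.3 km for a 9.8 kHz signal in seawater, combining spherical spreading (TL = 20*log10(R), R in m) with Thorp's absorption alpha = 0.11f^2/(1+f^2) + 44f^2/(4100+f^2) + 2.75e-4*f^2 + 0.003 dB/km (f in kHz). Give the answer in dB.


Step 1 (Thorp): alpha = 0.11*96.04/(1+96.04) + 44*96.04/(4100+96.04) + 2.75e-4*96.04 + 0.003 = 1.1454 dB/km
Step 2: TL_spread = 20*log10(12300) = 81.8 dB
Step 3: TL_abs = alpha*R = 1.1454 * 12.3 = 14.09 dB
Step 4: TL_total = 81.8 + 14.09 = 95.89

95.89 dB


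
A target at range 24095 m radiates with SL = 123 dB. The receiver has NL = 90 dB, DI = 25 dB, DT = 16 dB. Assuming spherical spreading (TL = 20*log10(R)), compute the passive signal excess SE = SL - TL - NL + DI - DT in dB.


Step 1: TL = 20*log10(24095) = 87.64 dB
Step 2: SE = 123 - 87.64 - 90 + 25 - 16 = -45.64

-45.64 dB


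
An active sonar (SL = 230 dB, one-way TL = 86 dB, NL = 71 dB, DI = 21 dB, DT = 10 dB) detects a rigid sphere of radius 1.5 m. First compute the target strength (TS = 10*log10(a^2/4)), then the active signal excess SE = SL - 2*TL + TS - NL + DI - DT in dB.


Step 1: TS = 10*log10(1.5^2/4) = -2.5 dB
Step 2: SE = SL - 2*TL + TS - NL + DI - DT = 230 - 2*86 + (-2.5) - 71 + 21 - 10 = -4.5

-4.5 dB


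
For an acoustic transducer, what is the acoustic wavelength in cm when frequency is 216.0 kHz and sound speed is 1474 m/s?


lambda = c/f = 1474 / 216000 = 0.0068 m = 0.68 cm

0.68 cm


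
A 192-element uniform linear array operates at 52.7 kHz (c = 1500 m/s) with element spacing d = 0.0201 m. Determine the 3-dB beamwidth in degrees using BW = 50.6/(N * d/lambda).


Step 1: lambda = 1500/52700 = 0.02846 m
Step 2: d/lambda = 0.0201/0.02846 = 0.7063
Step 3: BW = 50.6/(N * d/lambda) = 50.6/(192 * 0.7063) = 0.37

0.37 deg


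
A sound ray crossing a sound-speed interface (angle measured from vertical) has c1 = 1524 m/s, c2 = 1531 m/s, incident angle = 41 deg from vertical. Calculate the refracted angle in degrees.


sin(theta2) = (c2/c1)*sin(theta1) = (1531/1524)*sin(41 deg) = 0.65907
theta2 = arcsin(0.65907) = 41.23

41.23 deg


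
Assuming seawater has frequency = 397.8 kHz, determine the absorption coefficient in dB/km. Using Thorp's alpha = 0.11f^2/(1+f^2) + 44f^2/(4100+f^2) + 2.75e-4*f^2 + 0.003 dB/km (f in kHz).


f^2 = 158244.84
alpha = 0.11*158244.84/(1+158244.84) + 44*158244.84/(4100+158244.84) + 2.75e-4*158244.84 + 0.003 = 86.519

86.519 dB/km


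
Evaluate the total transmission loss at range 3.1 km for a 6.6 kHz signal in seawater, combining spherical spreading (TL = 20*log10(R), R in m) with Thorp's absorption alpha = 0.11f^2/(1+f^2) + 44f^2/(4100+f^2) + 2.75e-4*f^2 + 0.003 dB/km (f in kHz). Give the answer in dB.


Step 1 (Thorp): alpha = 0.11*43.56/(1+43.56) + 44*43.56/(4100+43.56) + 2.75e-4*43.56 + 0.003 = 0.5851 dB/km
Step 2: TL_spread = 20*log10(3100) = 69.83 dB
Step 3: TL_abs = alpha*R = 0.5851 * 3.1 = 1.81 dB
Step 4: TL_total = 69.83 + 1.81 = 71.64

71.64 dB


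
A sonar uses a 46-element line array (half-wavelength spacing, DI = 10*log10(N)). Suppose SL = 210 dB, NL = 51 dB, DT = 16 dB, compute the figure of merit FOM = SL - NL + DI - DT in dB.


Step 1: DI = 10*log10(46) = 16.63 dB
Step 2: FOM = SL - NL + DI - DT = 210 - 51 + 16.63 - 16 = 159.63

159.63 dB


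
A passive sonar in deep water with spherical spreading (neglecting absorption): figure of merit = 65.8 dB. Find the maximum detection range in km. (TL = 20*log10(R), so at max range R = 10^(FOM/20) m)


At max range FOM = TL, so 20*log10(R) = 65.8
R = 10^(65.8/20) = 1949.84 m = 1.95 km

1.95 km


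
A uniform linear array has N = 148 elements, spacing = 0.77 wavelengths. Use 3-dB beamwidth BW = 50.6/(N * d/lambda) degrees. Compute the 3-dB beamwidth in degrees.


0.44 deg


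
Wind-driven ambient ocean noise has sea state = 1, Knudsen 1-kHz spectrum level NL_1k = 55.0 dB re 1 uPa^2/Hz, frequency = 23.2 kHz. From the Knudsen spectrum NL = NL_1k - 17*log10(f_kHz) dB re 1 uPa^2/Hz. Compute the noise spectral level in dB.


NL = NL_1k - 17*log10(f_kHz) = 55.0 - 17*log10(23.2) = 55.0 - (23.21) = 31.79

31.79 dB


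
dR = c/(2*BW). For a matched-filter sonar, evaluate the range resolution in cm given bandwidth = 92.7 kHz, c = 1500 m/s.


dR = c/(2*BW) = 1500 / (2 * 92.7e3) = 0.0081 m = 0.81 cm

0.81 cm


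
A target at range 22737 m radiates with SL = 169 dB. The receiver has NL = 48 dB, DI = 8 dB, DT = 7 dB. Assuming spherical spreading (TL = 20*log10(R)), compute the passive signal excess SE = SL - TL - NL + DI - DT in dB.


34.87 dB


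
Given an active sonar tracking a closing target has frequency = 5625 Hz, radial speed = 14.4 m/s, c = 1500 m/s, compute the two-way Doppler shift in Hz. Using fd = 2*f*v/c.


fd = 2*f*v/c = 2 * 5625 * 14.4 / 1500 = 108.0

108.0 Hz


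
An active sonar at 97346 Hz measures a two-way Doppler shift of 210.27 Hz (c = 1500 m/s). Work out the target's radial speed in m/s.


From fd = 2*f*v/c, v = c*fd/(2*f) = 1500 * 210.27 / (2*97346) = 1.62

1.62 m/s


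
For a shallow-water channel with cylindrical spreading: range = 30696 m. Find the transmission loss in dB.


44.87 dB


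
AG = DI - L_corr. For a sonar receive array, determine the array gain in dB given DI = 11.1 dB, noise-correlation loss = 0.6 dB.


AG = DI - L_corr = 11.1 - 0.6 = 10.5

10.5 dB


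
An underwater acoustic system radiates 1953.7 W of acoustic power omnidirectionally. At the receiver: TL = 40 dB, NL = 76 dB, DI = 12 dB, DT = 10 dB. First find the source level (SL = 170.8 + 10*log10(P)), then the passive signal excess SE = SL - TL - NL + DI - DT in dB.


Step 1: SL = 170.8 + 10*log10(1953.7) = 203.71 dB
Step 2: SE = SL - TL - NL + DI - DT = 203.71 - 40 - 76 + 12 - 10 = 89.71

89.71 dB


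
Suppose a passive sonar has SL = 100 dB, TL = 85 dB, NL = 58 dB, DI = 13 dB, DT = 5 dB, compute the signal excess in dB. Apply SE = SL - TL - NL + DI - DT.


-35 dB


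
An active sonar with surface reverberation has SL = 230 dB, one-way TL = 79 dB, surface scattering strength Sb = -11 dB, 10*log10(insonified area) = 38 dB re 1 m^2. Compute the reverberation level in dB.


RL = SL - 2*TL + Sb + 10*log10(A) = 230 - 2*79 + (-11) + 38 = 99

99 dB


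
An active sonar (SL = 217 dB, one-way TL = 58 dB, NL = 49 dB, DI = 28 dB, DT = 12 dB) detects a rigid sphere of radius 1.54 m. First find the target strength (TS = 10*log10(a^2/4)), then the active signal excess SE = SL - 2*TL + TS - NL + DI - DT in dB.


Step 1: TS = 10*log10(1.54^2/4) = -2.27 dB
Step 2: SE = SL - 2*TL + TS - NL + DI - DT = 217 - 2*58 + (-2.27) - 49 + 28 - 12 = 65.73

65.73 dB


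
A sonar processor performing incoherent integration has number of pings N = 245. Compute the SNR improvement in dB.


11.95 dB


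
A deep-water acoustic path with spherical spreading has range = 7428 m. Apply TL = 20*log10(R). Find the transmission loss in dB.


TL = 20*log10(7428) = 77.42

77.42 dB


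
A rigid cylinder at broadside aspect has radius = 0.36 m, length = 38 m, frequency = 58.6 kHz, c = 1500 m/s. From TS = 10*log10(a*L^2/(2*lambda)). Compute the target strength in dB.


40.07 dB


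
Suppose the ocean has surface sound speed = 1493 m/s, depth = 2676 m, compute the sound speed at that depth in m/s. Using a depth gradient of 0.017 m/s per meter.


c = 1493 + 0.017 * 2676 = 1538.492

1538.492 m/s


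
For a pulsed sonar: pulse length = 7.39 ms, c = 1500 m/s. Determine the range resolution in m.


dR = c*tau/2 = 1500 * 7.39e-3 / 2 = 5.5425

5.5425 m


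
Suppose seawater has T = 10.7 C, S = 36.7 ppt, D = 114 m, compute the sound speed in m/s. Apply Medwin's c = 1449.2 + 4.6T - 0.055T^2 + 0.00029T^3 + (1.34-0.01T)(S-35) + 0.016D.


c = 1449.2 + 4.6*10.7 - 0.055*10.7^2 + 0.00029*10.7^3 + (1.34 - 0.01*10.7)*(36.7 - 35) + 0.016*114 = 1496.4

1496.4 m/s


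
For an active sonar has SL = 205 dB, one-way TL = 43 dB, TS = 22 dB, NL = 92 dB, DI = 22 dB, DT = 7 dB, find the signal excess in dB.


64 dB


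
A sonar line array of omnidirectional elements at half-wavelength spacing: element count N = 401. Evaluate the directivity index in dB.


DI = 10*log10(401) = 26.03

26.03 dB


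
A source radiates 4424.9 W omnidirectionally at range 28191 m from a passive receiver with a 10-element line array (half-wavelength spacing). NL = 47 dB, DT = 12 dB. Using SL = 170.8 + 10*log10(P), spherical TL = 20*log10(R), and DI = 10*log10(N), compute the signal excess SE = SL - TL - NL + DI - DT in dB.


Step 1: SL = 170.8 + 10*log10(4424.9) = 207.26 dB
Step 2: TL = 20*log10(28191) = 89.0 dB
Step 3: DI = 10*log10(10) = 10.0 dB
Step 4: SE = SL - TL - NL + DI - DT = 207.26 - 89.0 - 47 + 10.0 - 12 = 69.26

69.26 dB


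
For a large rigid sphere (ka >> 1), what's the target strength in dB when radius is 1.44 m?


-2.85 dB


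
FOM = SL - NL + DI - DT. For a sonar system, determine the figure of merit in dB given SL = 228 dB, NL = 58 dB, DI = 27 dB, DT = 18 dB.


179 dB


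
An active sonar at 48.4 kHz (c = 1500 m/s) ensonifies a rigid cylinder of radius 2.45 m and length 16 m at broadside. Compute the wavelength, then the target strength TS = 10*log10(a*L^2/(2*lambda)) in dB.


Step 1: lambda = c/f = 1500/48400 = 0.03099 m
Step 2: TS = 10*log10(a*L^2/(2*lambda)) = 10*log10(2.45*16^2/(2*0.03099)) = 40.05

40.05 dB


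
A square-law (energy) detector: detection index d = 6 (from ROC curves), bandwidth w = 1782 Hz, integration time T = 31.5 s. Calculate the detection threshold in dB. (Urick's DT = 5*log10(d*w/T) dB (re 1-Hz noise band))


DT = 5*log10(d*w/T) = 5*log10(6 * 1782 / 31.5) = 5*log10(339.43) = 12.65

12.65 dB


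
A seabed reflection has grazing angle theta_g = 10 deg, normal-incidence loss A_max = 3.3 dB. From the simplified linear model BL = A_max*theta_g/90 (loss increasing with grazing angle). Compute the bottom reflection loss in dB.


BL = A_max * theta_g / 90 = 3.3 * 10 / 90 = 0.37

0.37 dB


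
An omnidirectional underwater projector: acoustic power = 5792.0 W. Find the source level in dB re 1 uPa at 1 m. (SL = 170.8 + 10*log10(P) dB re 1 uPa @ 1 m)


SL = 170.8 + 10*log10(5792.0) = 170.8 + 37.63 = 208.43

208.43 dB


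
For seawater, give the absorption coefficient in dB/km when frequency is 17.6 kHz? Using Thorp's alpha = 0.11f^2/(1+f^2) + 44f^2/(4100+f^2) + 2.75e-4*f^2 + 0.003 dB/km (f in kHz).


f^2 = 309.76
alpha = 0.11*309.76/(1+309.76) + 44*309.76/(4100+309.76) + 2.75e-4*309.76 + 0.003 = 3.289

3.289 dB/km


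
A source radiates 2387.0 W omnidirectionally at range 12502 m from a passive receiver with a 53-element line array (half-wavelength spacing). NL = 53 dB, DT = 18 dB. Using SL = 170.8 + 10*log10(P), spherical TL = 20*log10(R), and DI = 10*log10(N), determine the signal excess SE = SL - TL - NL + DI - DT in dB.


68.88 dB


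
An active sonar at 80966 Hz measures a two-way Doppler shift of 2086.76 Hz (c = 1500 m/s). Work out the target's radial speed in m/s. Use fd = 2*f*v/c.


From fd = 2*f*v/c, v = c*fd/(2*f) = 1500 * 2086.76 / (2*80966) = 19.33

19.33 m/s


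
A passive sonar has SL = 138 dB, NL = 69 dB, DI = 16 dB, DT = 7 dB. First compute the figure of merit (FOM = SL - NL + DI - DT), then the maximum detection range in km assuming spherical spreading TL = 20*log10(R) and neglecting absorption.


Step 1: FOM = SL - NL + DI - DT = 138 - 69 + 16 - 7 = 78 dB
Step 2: at max range FOM = TL = 20*log10(R), so R = 10^(78/20) = 7943.28 m = 7.94 km

7.94 km


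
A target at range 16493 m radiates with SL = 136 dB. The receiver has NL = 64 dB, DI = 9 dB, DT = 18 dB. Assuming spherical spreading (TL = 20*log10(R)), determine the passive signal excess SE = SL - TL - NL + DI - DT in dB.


-21.35 dB


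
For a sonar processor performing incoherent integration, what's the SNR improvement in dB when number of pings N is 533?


Gain = 5*log10(533) = 13.63

13.63 dB


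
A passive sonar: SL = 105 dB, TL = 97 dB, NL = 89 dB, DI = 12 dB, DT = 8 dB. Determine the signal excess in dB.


SE = SL - TL - NL + DI - DT = 105 - 97 - 89 + 12 - 8 = -77

-77 dB


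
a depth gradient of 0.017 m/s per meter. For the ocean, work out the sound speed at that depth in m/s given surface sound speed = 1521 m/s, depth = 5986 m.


c = 1521 + 0.017 * 5986 = 1622.762

1622.762 m/s


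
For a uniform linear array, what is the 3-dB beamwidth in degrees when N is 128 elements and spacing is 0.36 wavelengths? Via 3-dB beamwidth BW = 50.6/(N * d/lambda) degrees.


BW = 50.6 / (128 * 0.36) = 50.6 / 46.08 = 1.1

1.1 deg


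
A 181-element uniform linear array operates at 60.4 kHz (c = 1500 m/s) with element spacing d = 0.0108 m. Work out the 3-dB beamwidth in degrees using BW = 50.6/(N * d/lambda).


Step 1: lambda = 1500/60400 = 0.02483 m
Step 2: d/lambda = 0.0108/0.02483 = 0.435
Step 3: BW = 50.6/(N * d/lambda) = 50.6/(181 * 0.435) = 0.64

0.64 deg


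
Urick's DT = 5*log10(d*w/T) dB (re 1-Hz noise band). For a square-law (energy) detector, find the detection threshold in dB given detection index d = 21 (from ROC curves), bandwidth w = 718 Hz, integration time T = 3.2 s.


18.37 dB


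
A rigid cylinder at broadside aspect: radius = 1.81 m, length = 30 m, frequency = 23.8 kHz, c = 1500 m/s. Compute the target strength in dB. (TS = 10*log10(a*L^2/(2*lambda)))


lambda = 1500/23800 = 0.06303 m
TS = 10*log10(1.81*30^2/(2*0.06303)) = 41.11

41.11 dB


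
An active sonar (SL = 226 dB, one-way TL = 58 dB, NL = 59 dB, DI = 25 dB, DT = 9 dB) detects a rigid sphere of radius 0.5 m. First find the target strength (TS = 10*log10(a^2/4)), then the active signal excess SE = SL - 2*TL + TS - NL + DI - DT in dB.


Step 1: TS = 10*log10(0.5^2/4) = -12.04 dB
Step 2: SE = SL - 2*TL + TS - NL + DI - DT = 226 - 2*58 + (-12.04) - 59 + 25 - 9 = 54.96

54.96 dB


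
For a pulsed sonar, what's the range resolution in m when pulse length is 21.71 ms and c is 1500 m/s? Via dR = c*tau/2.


dR = c*tau/2 = 1500 * 21.71e-3 / 2 = 16.2825

16.2825 m


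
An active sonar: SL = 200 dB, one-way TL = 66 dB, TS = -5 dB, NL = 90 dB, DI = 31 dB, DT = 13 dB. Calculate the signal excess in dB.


SE = SL - 2*TL + TS - NL + DI - DT = 200 - 2*66 + (-5) - 90 + 31 - 13 = -9

-9 dB


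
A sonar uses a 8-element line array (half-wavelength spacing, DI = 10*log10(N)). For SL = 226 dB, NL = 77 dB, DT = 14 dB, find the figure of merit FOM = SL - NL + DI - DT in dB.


Step 1: DI = 10*log10(8) = 9.03 dB
Step 2: FOM = SL - NL + DI - DT = 226 - 77 + 9.03 - 14 = 144.03

144.03 dB


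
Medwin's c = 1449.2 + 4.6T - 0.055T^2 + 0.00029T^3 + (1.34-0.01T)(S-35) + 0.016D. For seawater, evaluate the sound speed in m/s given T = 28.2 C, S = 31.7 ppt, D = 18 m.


1538.48 m/s


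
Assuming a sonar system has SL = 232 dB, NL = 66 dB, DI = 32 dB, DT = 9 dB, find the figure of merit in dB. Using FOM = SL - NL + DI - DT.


FOM = SL - NL + DI - DT = 232 - 66 + 32 - 9 = 189

189 dB


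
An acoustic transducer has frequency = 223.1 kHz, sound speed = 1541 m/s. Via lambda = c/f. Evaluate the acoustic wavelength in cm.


lambda = c/f = 1541 / 223100 = 0.0069 m = 0.69 cm

0.69 cm


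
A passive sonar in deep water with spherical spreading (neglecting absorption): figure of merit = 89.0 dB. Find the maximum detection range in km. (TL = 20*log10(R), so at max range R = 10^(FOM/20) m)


28.18 km


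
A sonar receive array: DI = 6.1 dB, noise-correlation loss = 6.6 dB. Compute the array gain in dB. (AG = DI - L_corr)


AG = DI - L_corr = 6.1 - 6.6 = -0.5

-0.5 dB


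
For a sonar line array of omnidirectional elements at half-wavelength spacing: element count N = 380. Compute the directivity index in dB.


DI = 10*log10(380) = 25.8

25.8 dB


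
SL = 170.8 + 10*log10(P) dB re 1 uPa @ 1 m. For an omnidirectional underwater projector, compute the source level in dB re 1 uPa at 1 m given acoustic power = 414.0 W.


SL = 170.8 + 10*log10(414.0) = 170.8 + 26.17 = 196.97

196.97 dB


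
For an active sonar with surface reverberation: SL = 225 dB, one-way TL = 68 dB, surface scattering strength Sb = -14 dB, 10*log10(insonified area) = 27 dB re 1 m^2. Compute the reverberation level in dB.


RL = SL - 2*TL + Sb + 10*log10(A) = 225 - 2*68 + (-14) + 27 = 102

102 dB


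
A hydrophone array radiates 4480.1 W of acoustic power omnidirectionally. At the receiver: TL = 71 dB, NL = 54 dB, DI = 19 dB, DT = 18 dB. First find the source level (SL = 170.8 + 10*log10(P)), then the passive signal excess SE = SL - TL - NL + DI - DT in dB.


Step 1: SL = 170.8 + 10*log10(4480.1) = 207.31 dB
Step 2: SE = SL - TL - NL + DI - DT = 207.31 - 71 - 54 + 19 - 18 = 83.31

83.31 dB


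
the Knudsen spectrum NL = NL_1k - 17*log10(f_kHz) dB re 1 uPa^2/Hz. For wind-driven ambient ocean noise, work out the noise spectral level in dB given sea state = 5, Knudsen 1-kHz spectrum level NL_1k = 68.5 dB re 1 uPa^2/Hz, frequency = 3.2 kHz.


59.91 dB


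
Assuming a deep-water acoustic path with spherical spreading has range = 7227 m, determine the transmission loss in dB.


TL = 20*log10(7227) = 77.18

77.18 dB


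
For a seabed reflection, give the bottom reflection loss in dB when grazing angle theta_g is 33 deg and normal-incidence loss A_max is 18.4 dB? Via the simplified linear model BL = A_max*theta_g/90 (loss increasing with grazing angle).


BL = A_max * theta_g / 90 = 18.4 * 33 / 90 = 6.75

6.75 dB


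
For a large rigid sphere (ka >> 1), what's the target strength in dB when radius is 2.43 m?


TS = 10*log10(2.43^2 / 4) = 10*log10(1.476225) = 1.69

1.69 dB


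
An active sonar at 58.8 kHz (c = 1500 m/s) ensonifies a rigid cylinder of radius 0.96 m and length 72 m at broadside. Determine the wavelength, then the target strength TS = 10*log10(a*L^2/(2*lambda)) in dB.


Step 1: lambda = c/f = 1500/58800 = 0.02551 m
Step 2: TS = 10*log10(a*L^2/(2*lambda)) = 10*log10(0.96*72^2/(2*0.02551)) = 49.89

49.89 dB


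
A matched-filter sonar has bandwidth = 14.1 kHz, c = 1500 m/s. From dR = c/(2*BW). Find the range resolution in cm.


dR = c/(2*BW) = 1500 / (2 * 14.1e3) = 0.0532 m = 5.32 cm

5.32 cm


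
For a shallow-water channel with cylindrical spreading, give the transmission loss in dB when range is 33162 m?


TL = 10*log10(33162) = 45.21

45.21 dB


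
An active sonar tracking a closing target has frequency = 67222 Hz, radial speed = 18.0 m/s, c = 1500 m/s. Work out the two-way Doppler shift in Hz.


fd = 2*f*v/c = 2 * 67222 * 18.0 / 1500 = 1613.33

1613.33 Hz


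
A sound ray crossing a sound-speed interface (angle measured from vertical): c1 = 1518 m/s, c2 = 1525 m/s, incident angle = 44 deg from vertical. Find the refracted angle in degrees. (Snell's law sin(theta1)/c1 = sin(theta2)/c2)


sin(theta2) = (c2/c1)*sin(theta1) = (1525/1518)*sin(44 deg) = 0.69786
theta2 = arcsin(0.69786) = 44.26

44.26 deg


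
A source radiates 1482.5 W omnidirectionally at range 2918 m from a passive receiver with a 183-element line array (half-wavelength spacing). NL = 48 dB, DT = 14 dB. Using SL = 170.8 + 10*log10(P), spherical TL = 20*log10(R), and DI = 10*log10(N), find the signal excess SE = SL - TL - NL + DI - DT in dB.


Step 1: SL = 170.8 + 10*log10(1482.5) = 202.51 dB
Step 2: TL = 20*log10(2918) = 69.3 dB
Step 3: DI = 10*log10(183) = 22.62 dB
Step 4: SE = SL - TL - NL + DI - DT = 202.51 - 69.3 - 48 + 22.62 - 14 = 93.83

93.83 dB


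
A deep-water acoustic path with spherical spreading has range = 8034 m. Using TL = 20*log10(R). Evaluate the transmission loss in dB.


78.1 dB


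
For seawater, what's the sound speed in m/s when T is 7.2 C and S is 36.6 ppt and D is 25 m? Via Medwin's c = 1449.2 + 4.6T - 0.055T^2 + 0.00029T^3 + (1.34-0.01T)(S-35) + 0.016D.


1482.01 m/s


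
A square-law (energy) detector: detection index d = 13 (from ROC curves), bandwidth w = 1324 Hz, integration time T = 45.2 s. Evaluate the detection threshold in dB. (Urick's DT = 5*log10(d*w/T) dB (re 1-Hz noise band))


12.9 dB


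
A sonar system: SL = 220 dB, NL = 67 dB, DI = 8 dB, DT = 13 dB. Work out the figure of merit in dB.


148 dB


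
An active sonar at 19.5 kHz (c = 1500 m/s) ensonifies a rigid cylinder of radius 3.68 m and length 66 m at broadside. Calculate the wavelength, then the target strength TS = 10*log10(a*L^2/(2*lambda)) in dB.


Step 1: lambda = c/f = 1500/19500 = 0.07692 m
Step 2: TS = 10*log10(a*L^2/(2*lambda)) = 10*log10(3.68*66^2/(2*0.07692)) = 50.18

50.18 dB


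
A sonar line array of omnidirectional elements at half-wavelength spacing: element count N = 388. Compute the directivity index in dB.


25.89 dB


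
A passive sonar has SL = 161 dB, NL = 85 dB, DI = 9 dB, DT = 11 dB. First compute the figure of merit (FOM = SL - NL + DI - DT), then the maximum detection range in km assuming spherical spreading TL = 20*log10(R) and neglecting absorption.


Step 1: FOM = SL - NL + DI - DT = 161 - 85 + 9 - 11 = 74 dB
Step 2: at max range FOM = TL = 20*log10(R), so R = 10^(74/20) = 5011.87 m = 5.01 km

5.01 km


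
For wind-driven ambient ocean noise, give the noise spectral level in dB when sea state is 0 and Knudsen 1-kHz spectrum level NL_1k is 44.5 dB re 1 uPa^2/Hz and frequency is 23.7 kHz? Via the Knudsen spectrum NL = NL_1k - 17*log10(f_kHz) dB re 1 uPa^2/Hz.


21.13 dB


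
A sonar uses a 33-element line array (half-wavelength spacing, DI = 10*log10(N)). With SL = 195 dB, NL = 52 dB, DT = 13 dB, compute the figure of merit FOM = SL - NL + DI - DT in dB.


145.19 dB


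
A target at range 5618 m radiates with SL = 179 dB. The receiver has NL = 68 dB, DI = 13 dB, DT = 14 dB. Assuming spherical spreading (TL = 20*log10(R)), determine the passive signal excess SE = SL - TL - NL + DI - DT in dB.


Step 1: TL = 20*log10(5618) = 74.99 dB
Step 2: SE = 179 - 74.99 - 68 + 13 - 14 = 35.01

35.01 dB


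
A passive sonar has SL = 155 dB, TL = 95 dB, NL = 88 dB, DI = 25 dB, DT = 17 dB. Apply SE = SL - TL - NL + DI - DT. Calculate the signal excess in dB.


SE = SL - TL - NL + DI - DT = 155 - 95 - 88 + 25 - 17 = -20

-20 dB


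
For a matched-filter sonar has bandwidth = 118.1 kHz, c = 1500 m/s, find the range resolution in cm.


0.64 cm


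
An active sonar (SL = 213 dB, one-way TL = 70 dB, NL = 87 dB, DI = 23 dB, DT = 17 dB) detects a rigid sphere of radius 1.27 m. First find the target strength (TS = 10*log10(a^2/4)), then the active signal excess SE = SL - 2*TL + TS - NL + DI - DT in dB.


Step 1: TS = 10*log10(1.27^2/4) = -3.94 dB
Step 2: SE = SL - 2*TL + TS - NL + DI - DT = 213 - 2*70 + (-3.94) - 87 + 23 - 17 = -11.94

-11.94 dB


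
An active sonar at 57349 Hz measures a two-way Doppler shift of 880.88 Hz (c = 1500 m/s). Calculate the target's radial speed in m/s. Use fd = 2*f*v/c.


From fd = 2*f*v/c, v = c*fd/(2*f) = 1500 * 880.88 / (2*57349) = 11.52

11.52 m/s


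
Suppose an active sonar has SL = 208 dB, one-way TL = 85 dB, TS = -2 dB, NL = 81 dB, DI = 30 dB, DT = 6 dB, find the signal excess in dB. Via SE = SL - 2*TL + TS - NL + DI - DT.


SE = SL - 2*TL + TS - NL + DI - DT = 208 - 2*85 + (-2) - 81 + 30 - 6 = -21

-21 dB


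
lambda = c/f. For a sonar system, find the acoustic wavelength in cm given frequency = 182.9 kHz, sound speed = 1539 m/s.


lambda = c/f = 1539 / 182900 = 0.0084 m = 0.84 cm

0.84 cm


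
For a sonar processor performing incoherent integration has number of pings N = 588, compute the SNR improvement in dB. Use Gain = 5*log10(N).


Gain = 5*log10(588) = 13.85

13.85 dB


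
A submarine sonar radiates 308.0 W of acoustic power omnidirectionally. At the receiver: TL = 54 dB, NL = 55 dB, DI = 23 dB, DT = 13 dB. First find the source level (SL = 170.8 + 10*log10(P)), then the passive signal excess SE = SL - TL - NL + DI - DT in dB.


Step 1: SL = 170.8 + 10*log10(308.0) = 195.69 dB
Step 2: SE = SL - TL - NL + DI - DT = 195.69 - 54 - 55 + 23 - 13 = 96.69

96.69 dB


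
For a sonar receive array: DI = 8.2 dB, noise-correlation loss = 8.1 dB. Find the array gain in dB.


AG = DI - L_corr = 8.2 - 8.1 = 0.1

0.1 dB


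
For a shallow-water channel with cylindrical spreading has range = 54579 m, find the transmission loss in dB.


TL = 10*log10(54579) = 47.37

47.37 dB


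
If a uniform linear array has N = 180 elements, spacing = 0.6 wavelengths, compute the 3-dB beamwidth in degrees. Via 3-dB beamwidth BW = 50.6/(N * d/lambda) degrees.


BW = 50.6 / (180 * 0.6) = 50.6 / 108.0 = 0.47

0.47 deg


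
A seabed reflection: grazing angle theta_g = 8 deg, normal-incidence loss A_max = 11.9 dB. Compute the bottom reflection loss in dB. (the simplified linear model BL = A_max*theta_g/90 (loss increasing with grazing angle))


1.06 dB


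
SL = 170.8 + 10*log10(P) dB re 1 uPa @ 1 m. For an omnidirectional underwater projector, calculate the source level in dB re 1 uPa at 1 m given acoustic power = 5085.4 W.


207.86 dB


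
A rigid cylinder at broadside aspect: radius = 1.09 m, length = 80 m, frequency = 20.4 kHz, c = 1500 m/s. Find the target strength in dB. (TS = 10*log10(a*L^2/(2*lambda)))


46.76 dB


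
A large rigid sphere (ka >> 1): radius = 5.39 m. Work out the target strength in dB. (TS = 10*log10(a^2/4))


TS = 10*log10(5.39^2 / 4) = 10*log10(7.263025) = 8.61

8.61 dB


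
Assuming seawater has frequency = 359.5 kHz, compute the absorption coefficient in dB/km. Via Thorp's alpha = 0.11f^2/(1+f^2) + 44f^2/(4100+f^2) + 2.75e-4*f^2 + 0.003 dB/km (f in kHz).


78.301 dB/km


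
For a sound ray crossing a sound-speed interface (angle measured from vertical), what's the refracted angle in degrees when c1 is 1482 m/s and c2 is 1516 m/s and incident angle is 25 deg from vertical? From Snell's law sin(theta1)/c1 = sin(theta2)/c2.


25.61 deg


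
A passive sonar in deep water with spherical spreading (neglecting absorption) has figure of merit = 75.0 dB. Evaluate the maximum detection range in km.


At max range FOM = TL, so 20*log10(R) = 75.0
R = 10^(75.0/20) = 5623.41 m = 5.62 km

5.62 km


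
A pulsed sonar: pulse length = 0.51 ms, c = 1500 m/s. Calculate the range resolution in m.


dR = c*tau/2 = 1500 * 0.51e-3 / 2 = 0.3825

0.3825 m


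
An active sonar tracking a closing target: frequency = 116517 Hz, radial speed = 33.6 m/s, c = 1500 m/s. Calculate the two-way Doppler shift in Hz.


5219.96 Hz


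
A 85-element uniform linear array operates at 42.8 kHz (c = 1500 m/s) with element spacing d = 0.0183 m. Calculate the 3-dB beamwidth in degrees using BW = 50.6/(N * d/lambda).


1.14 deg


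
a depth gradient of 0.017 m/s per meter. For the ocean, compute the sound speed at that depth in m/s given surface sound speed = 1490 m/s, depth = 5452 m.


1582.684 m/s


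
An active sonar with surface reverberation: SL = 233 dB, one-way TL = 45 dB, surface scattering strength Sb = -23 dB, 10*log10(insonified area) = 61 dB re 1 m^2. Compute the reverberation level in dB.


RL = SL - 2*TL + Sb + 10*log10(A) = 233 - 2*45 + (-23) + 61 = 181

181 dB
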